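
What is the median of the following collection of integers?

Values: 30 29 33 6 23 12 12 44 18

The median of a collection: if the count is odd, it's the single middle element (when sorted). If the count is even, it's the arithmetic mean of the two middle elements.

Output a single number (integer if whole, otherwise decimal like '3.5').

Answer: 23

Derivation:
Step 1: insert 30 -> lo=[30] (size 1, max 30) hi=[] (size 0) -> median=30
Step 2: insert 29 -> lo=[29] (size 1, max 29) hi=[30] (size 1, min 30) -> median=29.5
Step 3: insert 33 -> lo=[29, 30] (size 2, max 30) hi=[33] (size 1, min 33) -> median=30
Step 4: insert 6 -> lo=[6, 29] (size 2, max 29) hi=[30, 33] (size 2, min 30) -> median=29.5
Step 5: insert 23 -> lo=[6, 23, 29] (size 3, max 29) hi=[30, 33] (size 2, min 30) -> median=29
Step 6: insert 12 -> lo=[6, 12, 23] (size 3, max 23) hi=[29, 30, 33] (size 3, min 29) -> median=26
Step 7: insert 12 -> lo=[6, 12, 12, 23] (size 4, max 23) hi=[29, 30, 33] (size 3, min 29) -> median=23
Step 8: insert 44 -> lo=[6, 12, 12, 23] (size 4, max 23) hi=[29, 30, 33, 44] (size 4, min 29) -> median=26
Step 9: insert 18 -> lo=[6, 12, 12, 18, 23] (size 5, max 23) hi=[29, 30, 33, 44] (size 4, min 29) -> median=23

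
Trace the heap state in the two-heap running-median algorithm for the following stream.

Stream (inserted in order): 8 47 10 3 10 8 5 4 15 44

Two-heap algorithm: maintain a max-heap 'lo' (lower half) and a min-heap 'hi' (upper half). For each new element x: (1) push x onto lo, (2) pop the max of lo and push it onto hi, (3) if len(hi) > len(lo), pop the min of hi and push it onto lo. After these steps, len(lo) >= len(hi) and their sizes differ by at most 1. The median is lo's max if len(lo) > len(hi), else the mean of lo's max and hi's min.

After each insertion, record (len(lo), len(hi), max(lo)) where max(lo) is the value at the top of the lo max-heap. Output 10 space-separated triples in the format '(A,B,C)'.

Answer: (1,0,8) (1,1,8) (2,1,10) (2,2,8) (3,2,10) (3,3,8) (4,3,8) (4,4,8) (5,4,8) (5,5,8)

Derivation:
Step 1: insert 8 -> lo=[8] hi=[] -> (len(lo)=1, len(hi)=0, max(lo)=8)
Step 2: insert 47 -> lo=[8] hi=[47] -> (len(lo)=1, len(hi)=1, max(lo)=8)
Step 3: insert 10 -> lo=[8, 10] hi=[47] -> (len(lo)=2, len(hi)=1, max(lo)=10)
Step 4: insert 3 -> lo=[3, 8] hi=[10, 47] -> (len(lo)=2, len(hi)=2, max(lo)=8)
Step 5: insert 10 -> lo=[3, 8, 10] hi=[10, 47] -> (len(lo)=3, len(hi)=2, max(lo)=10)
Step 6: insert 8 -> lo=[3, 8, 8] hi=[10, 10, 47] -> (len(lo)=3, len(hi)=3, max(lo)=8)
Step 7: insert 5 -> lo=[3, 5, 8, 8] hi=[10, 10, 47] -> (len(lo)=4, len(hi)=3, max(lo)=8)
Step 8: insert 4 -> lo=[3, 4, 5, 8] hi=[8, 10, 10, 47] -> (len(lo)=4, len(hi)=4, max(lo)=8)
Step 9: insert 15 -> lo=[3, 4, 5, 8, 8] hi=[10, 10, 15, 47] -> (len(lo)=5, len(hi)=4, max(lo)=8)
Step 10: insert 44 -> lo=[3, 4, 5, 8, 8] hi=[10, 10, 15, 44, 47] -> (len(lo)=5, len(hi)=5, max(lo)=8)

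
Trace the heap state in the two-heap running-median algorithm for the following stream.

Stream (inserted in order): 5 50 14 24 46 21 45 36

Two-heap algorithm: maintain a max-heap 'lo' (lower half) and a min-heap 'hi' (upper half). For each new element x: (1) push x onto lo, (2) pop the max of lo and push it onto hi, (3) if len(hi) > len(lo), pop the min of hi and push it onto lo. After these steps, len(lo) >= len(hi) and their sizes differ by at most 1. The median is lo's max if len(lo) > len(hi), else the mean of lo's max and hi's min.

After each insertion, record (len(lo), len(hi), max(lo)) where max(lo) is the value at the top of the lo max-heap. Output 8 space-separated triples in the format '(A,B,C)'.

Step 1: insert 5 -> lo=[5] hi=[] -> (len(lo)=1, len(hi)=0, max(lo)=5)
Step 2: insert 50 -> lo=[5] hi=[50] -> (len(lo)=1, len(hi)=1, max(lo)=5)
Step 3: insert 14 -> lo=[5, 14] hi=[50] -> (len(lo)=2, len(hi)=1, max(lo)=14)
Step 4: insert 24 -> lo=[5, 14] hi=[24, 50] -> (len(lo)=2, len(hi)=2, max(lo)=14)
Step 5: insert 46 -> lo=[5, 14, 24] hi=[46, 50] -> (len(lo)=3, len(hi)=2, max(lo)=24)
Step 6: insert 21 -> lo=[5, 14, 21] hi=[24, 46, 50] -> (len(lo)=3, len(hi)=3, max(lo)=21)
Step 7: insert 45 -> lo=[5, 14, 21, 24] hi=[45, 46, 50] -> (len(lo)=4, len(hi)=3, max(lo)=24)
Step 8: insert 36 -> lo=[5, 14, 21, 24] hi=[36, 45, 46, 50] -> (len(lo)=4, len(hi)=4, max(lo)=24)

Answer: (1,0,5) (1,1,5) (2,1,14) (2,2,14) (3,2,24) (3,3,21) (4,3,24) (4,4,24)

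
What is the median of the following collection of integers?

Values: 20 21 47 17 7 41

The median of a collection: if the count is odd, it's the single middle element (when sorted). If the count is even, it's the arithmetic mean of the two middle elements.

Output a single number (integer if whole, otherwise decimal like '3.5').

Answer: 20.5

Derivation:
Step 1: insert 20 -> lo=[20] (size 1, max 20) hi=[] (size 0) -> median=20
Step 2: insert 21 -> lo=[20] (size 1, max 20) hi=[21] (size 1, min 21) -> median=20.5
Step 3: insert 47 -> lo=[20, 21] (size 2, max 21) hi=[47] (size 1, min 47) -> median=21
Step 4: insert 17 -> lo=[17, 20] (size 2, max 20) hi=[21, 47] (size 2, min 21) -> median=20.5
Step 5: insert 7 -> lo=[7, 17, 20] (size 3, max 20) hi=[21, 47] (size 2, min 21) -> median=20
Step 6: insert 41 -> lo=[7, 17, 20] (size 3, max 20) hi=[21, 41, 47] (size 3, min 21) -> median=20.5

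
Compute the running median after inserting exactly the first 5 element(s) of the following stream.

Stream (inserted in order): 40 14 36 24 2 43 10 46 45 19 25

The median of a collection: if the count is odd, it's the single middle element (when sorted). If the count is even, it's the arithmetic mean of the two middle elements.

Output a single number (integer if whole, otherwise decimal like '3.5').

Step 1: insert 40 -> lo=[40] (size 1, max 40) hi=[] (size 0) -> median=40
Step 2: insert 14 -> lo=[14] (size 1, max 14) hi=[40] (size 1, min 40) -> median=27
Step 3: insert 36 -> lo=[14, 36] (size 2, max 36) hi=[40] (size 1, min 40) -> median=36
Step 4: insert 24 -> lo=[14, 24] (size 2, max 24) hi=[36, 40] (size 2, min 36) -> median=30
Step 5: insert 2 -> lo=[2, 14, 24] (size 3, max 24) hi=[36, 40] (size 2, min 36) -> median=24

Answer: 24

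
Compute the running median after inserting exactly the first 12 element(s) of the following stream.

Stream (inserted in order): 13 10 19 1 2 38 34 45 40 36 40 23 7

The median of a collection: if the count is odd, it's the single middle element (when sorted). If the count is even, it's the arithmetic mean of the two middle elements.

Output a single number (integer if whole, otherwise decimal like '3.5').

Answer: 28.5

Derivation:
Step 1: insert 13 -> lo=[13] (size 1, max 13) hi=[] (size 0) -> median=13
Step 2: insert 10 -> lo=[10] (size 1, max 10) hi=[13] (size 1, min 13) -> median=11.5
Step 3: insert 19 -> lo=[10, 13] (size 2, max 13) hi=[19] (size 1, min 19) -> median=13
Step 4: insert 1 -> lo=[1, 10] (size 2, max 10) hi=[13, 19] (size 2, min 13) -> median=11.5
Step 5: insert 2 -> lo=[1, 2, 10] (size 3, max 10) hi=[13, 19] (size 2, min 13) -> median=10
Step 6: insert 38 -> lo=[1, 2, 10] (size 3, max 10) hi=[13, 19, 38] (size 3, min 13) -> median=11.5
Step 7: insert 34 -> lo=[1, 2, 10, 13] (size 4, max 13) hi=[19, 34, 38] (size 3, min 19) -> median=13
Step 8: insert 45 -> lo=[1, 2, 10, 13] (size 4, max 13) hi=[19, 34, 38, 45] (size 4, min 19) -> median=16
Step 9: insert 40 -> lo=[1, 2, 10, 13, 19] (size 5, max 19) hi=[34, 38, 40, 45] (size 4, min 34) -> median=19
Step 10: insert 36 -> lo=[1, 2, 10, 13, 19] (size 5, max 19) hi=[34, 36, 38, 40, 45] (size 5, min 34) -> median=26.5
Step 11: insert 40 -> lo=[1, 2, 10, 13, 19, 34] (size 6, max 34) hi=[36, 38, 40, 40, 45] (size 5, min 36) -> median=34
Step 12: insert 23 -> lo=[1, 2, 10, 13, 19, 23] (size 6, max 23) hi=[34, 36, 38, 40, 40, 45] (size 6, min 34) -> median=28.5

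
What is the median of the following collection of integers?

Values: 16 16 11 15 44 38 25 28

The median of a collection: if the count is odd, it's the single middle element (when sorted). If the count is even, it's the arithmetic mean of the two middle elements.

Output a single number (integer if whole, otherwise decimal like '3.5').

Step 1: insert 16 -> lo=[16] (size 1, max 16) hi=[] (size 0) -> median=16
Step 2: insert 16 -> lo=[16] (size 1, max 16) hi=[16] (size 1, min 16) -> median=16
Step 3: insert 11 -> lo=[11, 16] (size 2, max 16) hi=[16] (size 1, min 16) -> median=16
Step 4: insert 15 -> lo=[11, 15] (size 2, max 15) hi=[16, 16] (size 2, min 16) -> median=15.5
Step 5: insert 44 -> lo=[11, 15, 16] (size 3, max 16) hi=[16, 44] (size 2, min 16) -> median=16
Step 6: insert 38 -> lo=[11, 15, 16] (size 3, max 16) hi=[16, 38, 44] (size 3, min 16) -> median=16
Step 7: insert 25 -> lo=[11, 15, 16, 16] (size 4, max 16) hi=[25, 38, 44] (size 3, min 25) -> median=16
Step 8: insert 28 -> lo=[11, 15, 16, 16] (size 4, max 16) hi=[25, 28, 38, 44] (size 4, min 25) -> median=20.5

Answer: 20.5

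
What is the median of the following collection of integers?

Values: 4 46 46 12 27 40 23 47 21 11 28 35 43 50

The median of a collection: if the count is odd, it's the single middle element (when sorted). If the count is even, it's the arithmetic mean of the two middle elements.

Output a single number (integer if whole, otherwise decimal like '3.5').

Answer: 31.5

Derivation:
Step 1: insert 4 -> lo=[4] (size 1, max 4) hi=[] (size 0) -> median=4
Step 2: insert 46 -> lo=[4] (size 1, max 4) hi=[46] (size 1, min 46) -> median=25
Step 3: insert 46 -> lo=[4, 46] (size 2, max 46) hi=[46] (size 1, min 46) -> median=46
Step 4: insert 12 -> lo=[4, 12] (size 2, max 12) hi=[46, 46] (size 2, min 46) -> median=29
Step 5: insert 27 -> lo=[4, 12, 27] (size 3, max 27) hi=[46, 46] (size 2, min 46) -> median=27
Step 6: insert 40 -> lo=[4, 12, 27] (size 3, max 27) hi=[40, 46, 46] (size 3, min 40) -> median=33.5
Step 7: insert 23 -> lo=[4, 12, 23, 27] (size 4, max 27) hi=[40, 46, 46] (size 3, min 40) -> median=27
Step 8: insert 47 -> lo=[4, 12, 23, 27] (size 4, max 27) hi=[40, 46, 46, 47] (size 4, min 40) -> median=33.5
Step 9: insert 21 -> lo=[4, 12, 21, 23, 27] (size 5, max 27) hi=[40, 46, 46, 47] (size 4, min 40) -> median=27
Step 10: insert 11 -> lo=[4, 11, 12, 21, 23] (size 5, max 23) hi=[27, 40, 46, 46, 47] (size 5, min 27) -> median=25
Step 11: insert 28 -> lo=[4, 11, 12, 21, 23, 27] (size 6, max 27) hi=[28, 40, 46, 46, 47] (size 5, min 28) -> median=27
Step 12: insert 35 -> lo=[4, 11, 12, 21, 23, 27] (size 6, max 27) hi=[28, 35, 40, 46, 46, 47] (size 6, min 28) -> median=27.5
Step 13: insert 43 -> lo=[4, 11, 12, 21, 23, 27, 28] (size 7, max 28) hi=[35, 40, 43, 46, 46, 47] (size 6, min 35) -> median=28
Step 14: insert 50 -> lo=[4, 11, 12, 21, 23, 27, 28] (size 7, max 28) hi=[35, 40, 43, 46, 46, 47, 50] (size 7, min 35) -> median=31.5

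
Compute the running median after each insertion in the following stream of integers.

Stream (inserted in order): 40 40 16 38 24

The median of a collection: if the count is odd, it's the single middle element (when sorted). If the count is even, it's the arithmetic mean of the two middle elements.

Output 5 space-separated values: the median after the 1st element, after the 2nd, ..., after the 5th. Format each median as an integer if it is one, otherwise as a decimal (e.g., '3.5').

Answer: 40 40 40 39 38

Derivation:
Step 1: insert 40 -> lo=[40] (size 1, max 40) hi=[] (size 0) -> median=40
Step 2: insert 40 -> lo=[40] (size 1, max 40) hi=[40] (size 1, min 40) -> median=40
Step 3: insert 16 -> lo=[16, 40] (size 2, max 40) hi=[40] (size 1, min 40) -> median=40
Step 4: insert 38 -> lo=[16, 38] (size 2, max 38) hi=[40, 40] (size 2, min 40) -> median=39
Step 5: insert 24 -> lo=[16, 24, 38] (size 3, max 38) hi=[40, 40] (size 2, min 40) -> median=38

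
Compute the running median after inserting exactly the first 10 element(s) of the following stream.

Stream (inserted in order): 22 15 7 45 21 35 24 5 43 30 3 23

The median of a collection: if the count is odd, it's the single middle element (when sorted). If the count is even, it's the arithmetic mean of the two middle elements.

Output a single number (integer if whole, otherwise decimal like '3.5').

Step 1: insert 22 -> lo=[22] (size 1, max 22) hi=[] (size 0) -> median=22
Step 2: insert 15 -> lo=[15] (size 1, max 15) hi=[22] (size 1, min 22) -> median=18.5
Step 3: insert 7 -> lo=[7, 15] (size 2, max 15) hi=[22] (size 1, min 22) -> median=15
Step 4: insert 45 -> lo=[7, 15] (size 2, max 15) hi=[22, 45] (size 2, min 22) -> median=18.5
Step 5: insert 21 -> lo=[7, 15, 21] (size 3, max 21) hi=[22, 45] (size 2, min 22) -> median=21
Step 6: insert 35 -> lo=[7, 15, 21] (size 3, max 21) hi=[22, 35, 45] (size 3, min 22) -> median=21.5
Step 7: insert 24 -> lo=[7, 15, 21, 22] (size 4, max 22) hi=[24, 35, 45] (size 3, min 24) -> median=22
Step 8: insert 5 -> lo=[5, 7, 15, 21] (size 4, max 21) hi=[22, 24, 35, 45] (size 4, min 22) -> median=21.5
Step 9: insert 43 -> lo=[5, 7, 15, 21, 22] (size 5, max 22) hi=[24, 35, 43, 45] (size 4, min 24) -> median=22
Step 10: insert 30 -> lo=[5, 7, 15, 21, 22] (size 5, max 22) hi=[24, 30, 35, 43, 45] (size 5, min 24) -> median=23

Answer: 23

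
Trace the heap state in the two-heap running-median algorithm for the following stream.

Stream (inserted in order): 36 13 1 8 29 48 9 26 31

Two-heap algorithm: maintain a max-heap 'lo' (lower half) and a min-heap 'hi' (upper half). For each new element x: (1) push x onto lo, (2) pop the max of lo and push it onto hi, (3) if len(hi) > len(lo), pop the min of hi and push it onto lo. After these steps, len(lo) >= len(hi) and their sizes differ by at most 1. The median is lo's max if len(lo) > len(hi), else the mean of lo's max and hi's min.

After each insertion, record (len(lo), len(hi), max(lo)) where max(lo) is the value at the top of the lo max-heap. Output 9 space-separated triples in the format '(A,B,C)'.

Step 1: insert 36 -> lo=[36] hi=[] -> (len(lo)=1, len(hi)=0, max(lo)=36)
Step 2: insert 13 -> lo=[13] hi=[36] -> (len(lo)=1, len(hi)=1, max(lo)=13)
Step 3: insert 1 -> lo=[1, 13] hi=[36] -> (len(lo)=2, len(hi)=1, max(lo)=13)
Step 4: insert 8 -> lo=[1, 8] hi=[13, 36] -> (len(lo)=2, len(hi)=2, max(lo)=8)
Step 5: insert 29 -> lo=[1, 8, 13] hi=[29, 36] -> (len(lo)=3, len(hi)=2, max(lo)=13)
Step 6: insert 48 -> lo=[1, 8, 13] hi=[29, 36, 48] -> (len(lo)=3, len(hi)=3, max(lo)=13)
Step 7: insert 9 -> lo=[1, 8, 9, 13] hi=[29, 36, 48] -> (len(lo)=4, len(hi)=3, max(lo)=13)
Step 8: insert 26 -> lo=[1, 8, 9, 13] hi=[26, 29, 36, 48] -> (len(lo)=4, len(hi)=4, max(lo)=13)
Step 9: insert 31 -> lo=[1, 8, 9, 13, 26] hi=[29, 31, 36, 48] -> (len(lo)=5, len(hi)=4, max(lo)=26)

Answer: (1,0,36) (1,1,13) (2,1,13) (2,2,8) (3,2,13) (3,3,13) (4,3,13) (4,4,13) (5,4,26)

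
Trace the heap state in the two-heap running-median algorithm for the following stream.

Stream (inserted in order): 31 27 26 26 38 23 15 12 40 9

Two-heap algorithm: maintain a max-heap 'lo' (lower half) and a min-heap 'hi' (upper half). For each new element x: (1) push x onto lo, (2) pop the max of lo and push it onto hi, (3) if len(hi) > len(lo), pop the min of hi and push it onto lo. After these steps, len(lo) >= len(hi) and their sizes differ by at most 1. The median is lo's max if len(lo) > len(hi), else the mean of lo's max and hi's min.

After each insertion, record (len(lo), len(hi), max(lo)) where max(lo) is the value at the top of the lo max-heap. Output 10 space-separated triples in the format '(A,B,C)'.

Answer: (1,0,31) (1,1,27) (2,1,27) (2,2,26) (3,2,27) (3,3,26) (4,3,26) (4,4,26) (5,4,26) (5,5,26)

Derivation:
Step 1: insert 31 -> lo=[31] hi=[] -> (len(lo)=1, len(hi)=0, max(lo)=31)
Step 2: insert 27 -> lo=[27] hi=[31] -> (len(lo)=1, len(hi)=1, max(lo)=27)
Step 3: insert 26 -> lo=[26, 27] hi=[31] -> (len(lo)=2, len(hi)=1, max(lo)=27)
Step 4: insert 26 -> lo=[26, 26] hi=[27, 31] -> (len(lo)=2, len(hi)=2, max(lo)=26)
Step 5: insert 38 -> lo=[26, 26, 27] hi=[31, 38] -> (len(lo)=3, len(hi)=2, max(lo)=27)
Step 6: insert 23 -> lo=[23, 26, 26] hi=[27, 31, 38] -> (len(lo)=3, len(hi)=3, max(lo)=26)
Step 7: insert 15 -> lo=[15, 23, 26, 26] hi=[27, 31, 38] -> (len(lo)=4, len(hi)=3, max(lo)=26)
Step 8: insert 12 -> lo=[12, 15, 23, 26] hi=[26, 27, 31, 38] -> (len(lo)=4, len(hi)=4, max(lo)=26)
Step 9: insert 40 -> lo=[12, 15, 23, 26, 26] hi=[27, 31, 38, 40] -> (len(lo)=5, len(hi)=4, max(lo)=26)
Step 10: insert 9 -> lo=[9, 12, 15, 23, 26] hi=[26, 27, 31, 38, 40] -> (len(lo)=5, len(hi)=5, max(lo)=26)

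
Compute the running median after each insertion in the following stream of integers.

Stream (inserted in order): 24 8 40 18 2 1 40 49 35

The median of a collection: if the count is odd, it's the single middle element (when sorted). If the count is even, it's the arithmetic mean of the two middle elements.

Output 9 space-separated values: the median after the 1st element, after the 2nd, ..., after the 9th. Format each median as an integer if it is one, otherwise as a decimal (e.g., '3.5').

Answer: 24 16 24 21 18 13 18 21 24

Derivation:
Step 1: insert 24 -> lo=[24] (size 1, max 24) hi=[] (size 0) -> median=24
Step 2: insert 8 -> lo=[8] (size 1, max 8) hi=[24] (size 1, min 24) -> median=16
Step 3: insert 40 -> lo=[8, 24] (size 2, max 24) hi=[40] (size 1, min 40) -> median=24
Step 4: insert 18 -> lo=[8, 18] (size 2, max 18) hi=[24, 40] (size 2, min 24) -> median=21
Step 5: insert 2 -> lo=[2, 8, 18] (size 3, max 18) hi=[24, 40] (size 2, min 24) -> median=18
Step 6: insert 1 -> lo=[1, 2, 8] (size 3, max 8) hi=[18, 24, 40] (size 3, min 18) -> median=13
Step 7: insert 40 -> lo=[1, 2, 8, 18] (size 4, max 18) hi=[24, 40, 40] (size 3, min 24) -> median=18
Step 8: insert 49 -> lo=[1, 2, 8, 18] (size 4, max 18) hi=[24, 40, 40, 49] (size 4, min 24) -> median=21
Step 9: insert 35 -> lo=[1, 2, 8, 18, 24] (size 5, max 24) hi=[35, 40, 40, 49] (size 4, min 35) -> median=24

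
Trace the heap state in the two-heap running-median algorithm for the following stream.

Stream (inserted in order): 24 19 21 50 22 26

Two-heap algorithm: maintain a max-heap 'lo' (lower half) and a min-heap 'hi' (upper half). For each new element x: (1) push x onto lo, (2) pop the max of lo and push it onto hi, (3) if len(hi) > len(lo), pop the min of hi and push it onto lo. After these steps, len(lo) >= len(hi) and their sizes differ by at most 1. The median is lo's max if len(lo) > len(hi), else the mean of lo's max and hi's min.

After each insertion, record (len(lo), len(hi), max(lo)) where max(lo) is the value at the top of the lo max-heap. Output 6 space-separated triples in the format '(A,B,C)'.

Step 1: insert 24 -> lo=[24] hi=[] -> (len(lo)=1, len(hi)=0, max(lo)=24)
Step 2: insert 19 -> lo=[19] hi=[24] -> (len(lo)=1, len(hi)=1, max(lo)=19)
Step 3: insert 21 -> lo=[19, 21] hi=[24] -> (len(lo)=2, len(hi)=1, max(lo)=21)
Step 4: insert 50 -> lo=[19, 21] hi=[24, 50] -> (len(lo)=2, len(hi)=2, max(lo)=21)
Step 5: insert 22 -> lo=[19, 21, 22] hi=[24, 50] -> (len(lo)=3, len(hi)=2, max(lo)=22)
Step 6: insert 26 -> lo=[19, 21, 22] hi=[24, 26, 50] -> (len(lo)=3, len(hi)=3, max(lo)=22)

Answer: (1,0,24) (1,1,19) (2,1,21) (2,2,21) (3,2,22) (3,3,22)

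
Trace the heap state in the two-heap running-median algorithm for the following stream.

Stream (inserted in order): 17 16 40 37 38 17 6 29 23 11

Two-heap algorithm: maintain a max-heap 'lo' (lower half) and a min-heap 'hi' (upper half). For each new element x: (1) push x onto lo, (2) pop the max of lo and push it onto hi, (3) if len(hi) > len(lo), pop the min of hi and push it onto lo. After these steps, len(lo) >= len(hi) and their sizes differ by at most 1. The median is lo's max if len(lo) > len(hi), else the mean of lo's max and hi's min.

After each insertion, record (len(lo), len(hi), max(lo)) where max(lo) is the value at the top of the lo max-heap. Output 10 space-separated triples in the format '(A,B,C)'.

Answer: (1,0,17) (1,1,16) (2,1,17) (2,2,17) (3,2,37) (3,3,17) (4,3,17) (4,4,17) (5,4,23) (5,5,17)

Derivation:
Step 1: insert 17 -> lo=[17] hi=[] -> (len(lo)=1, len(hi)=0, max(lo)=17)
Step 2: insert 16 -> lo=[16] hi=[17] -> (len(lo)=1, len(hi)=1, max(lo)=16)
Step 3: insert 40 -> lo=[16, 17] hi=[40] -> (len(lo)=2, len(hi)=1, max(lo)=17)
Step 4: insert 37 -> lo=[16, 17] hi=[37, 40] -> (len(lo)=2, len(hi)=2, max(lo)=17)
Step 5: insert 38 -> lo=[16, 17, 37] hi=[38, 40] -> (len(lo)=3, len(hi)=2, max(lo)=37)
Step 6: insert 17 -> lo=[16, 17, 17] hi=[37, 38, 40] -> (len(lo)=3, len(hi)=3, max(lo)=17)
Step 7: insert 6 -> lo=[6, 16, 17, 17] hi=[37, 38, 40] -> (len(lo)=4, len(hi)=3, max(lo)=17)
Step 8: insert 29 -> lo=[6, 16, 17, 17] hi=[29, 37, 38, 40] -> (len(lo)=4, len(hi)=4, max(lo)=17)
Step 9: insert 23 -> lo=[6, 16, 17, 17, 23] hi=[29, 37, 38, 40] -> (len(lo)=5, len(hi)=4, max(lo)=23)
Step 10: insert 11 -> lo=[6, 11, 16, 17, 17] hi=[23, 29, 37, 38, 40] -> (len(lo)=5, len(hi)=5, max(lo)=17)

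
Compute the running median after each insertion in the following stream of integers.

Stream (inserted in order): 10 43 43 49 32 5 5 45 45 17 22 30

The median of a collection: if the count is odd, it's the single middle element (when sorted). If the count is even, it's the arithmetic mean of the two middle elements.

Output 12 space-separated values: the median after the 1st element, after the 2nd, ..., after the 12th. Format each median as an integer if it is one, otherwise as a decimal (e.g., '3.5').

Step 1: insert 10 -> lo=[10] (size 1, max 10) hi=[] (size 0) -> median=10
Step 2: insert 43 -> lo=[10] (size 1, max 10) hi=[43] (size 1, min 43) -> median=26.5
Step 3: insert 43 -> lo=[10, 43] (size 2, max 43) hi=[43] (size 1, min 43) -> median=43
Step 4: insert 49 -> lo=[10, 43] (size 2, max 43) hi=[43, 49] (size 2, min 43) -> median=43
Step 5: insert 32 -> lo=[10, 32, 43] (size 3, max 43) hi=[43, 49] (size 2, min 43) -> median=43
Step 6: insert 5 -> lo=[5, 10, 32] (size 3, max 32) hi=[43, 43, 49] (size 3, min 43) -> median=37.5
Step 7: insert 5 -> lo=[5, 5, 10, 32] (size 4, max 32) hi=[43, 43, 49] (size 3, min 43) -> median=32
Step 8: insert 45 -> lo=[5, 5, 10, 32] (size 4, max 32) hi=[43, 43, 45, 49] (size 4, min 43) -> median=37.5
Step 9: insert 45 -> lo=[5, 5, 10, 32, 43] (size 5, max 43) hi=[43, 45, 45, 49] (size 4, min 43) -> median=43
Step 10: insert 17 -> lo=[5, 5, 10, 17, 32] (size 5, max 32) hi=[43, 43, 45, 45, 49] (size 5, min 43) -> median=37.5
Step 11: insert 22 -> lo=[5, 5, 10, 17, 22, 32] (size 6, max 32) hi=[43, 43, 45, 45, 49] (size 5, min 43) -> median=32
Step 12: insert 30 -> lo=[5, 5, 10, 17, 22, 30] (size 6, max 30) hi=[32, 43, 43, 45, 45, 49] (size 6, min 32) -> median=31

Answer: 10 26.5 43 43 43 37.5 32 37.5 43 37.5 32 31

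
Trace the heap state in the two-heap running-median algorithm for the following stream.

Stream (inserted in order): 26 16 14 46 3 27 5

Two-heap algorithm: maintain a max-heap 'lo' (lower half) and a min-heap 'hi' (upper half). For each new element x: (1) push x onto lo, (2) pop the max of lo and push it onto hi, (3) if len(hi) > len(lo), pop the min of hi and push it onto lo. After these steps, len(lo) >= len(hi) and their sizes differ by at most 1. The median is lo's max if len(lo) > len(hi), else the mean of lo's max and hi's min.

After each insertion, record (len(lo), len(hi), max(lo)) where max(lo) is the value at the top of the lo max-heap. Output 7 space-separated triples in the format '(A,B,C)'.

Step 1: insert 26 -> lo=[26] hi=[] -> (len(lo)=1, len(hi)=0, max(lo)=26)
Step 2: insert 16 -> lo=[16] hi=[26] -> (len(lo)=1, len(hi)=1, max(lo)=16)
Step 3: insert 14 -> lo=[14, 16] hi=[26] -> (len(lo)=2, len(hi)=1, max(lo)=16)
Step 4: insert 46 -> lo=[14, 16] hi=[26, 46] -> (len(lo)=2, len(hi)=2, max(lo)=16)
Step 5: insert 3 -> lo=[3, 14, 16] hi=[26, 46] -> (len(lo)=3, len(hi)=2, max(lo)=16)
Step 6: insert 27 -> lo=[3, 14, 16] hi=[26, 27, 46] -> (len(lo)=3, len(hi)=3, max(lo)=16)
Step 7: insert 5 -> lo=[3, 5, 14, 16] hi=[26, 27, 46] -> (len(lo)=4, len(hi)=3, max(lo)=16)

Answer: (1,0,26) (1,1,16) (2,1,16) (2,2,16) (3,2,16) (3,3,16) (4,3,16)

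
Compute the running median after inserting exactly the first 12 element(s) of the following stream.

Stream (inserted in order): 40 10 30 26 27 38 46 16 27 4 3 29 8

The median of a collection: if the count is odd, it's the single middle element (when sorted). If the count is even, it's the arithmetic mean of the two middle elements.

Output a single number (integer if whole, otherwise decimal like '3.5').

Step 1: insert 40 -> lo=[40] (size 1, max 40) hi=[] (size 0) -> median=40
Step 2: insert 10 -> lo=[10] (size 1, max 10) hi=[40] (size 1, min 40) -> median=25
Step 3: insert 30 -> lo=[10, 30] (size 2, max 30) hi=[40] (size 1, min 40) -> median=30
Step 4: insert 26 -> lo=[10, 26] (size 2, max 26) hi=[30, 40] (size 2, min 30) -> median=28
Step 5: insert 27 -> lo=[10, 26, 27] (size 3, max 27) hi=[30, 40] (size 2, min 30) -> median=27
Step 6: insert 38 -> lo=[10, 26, 27] (size 3, max 27) hi=[30, 38, 40] (size 3, min 30) -> median=28.5
Step 7: insert 46 -> lo=[10, 26, 27, 30] (size 4, max 30) hi=[38, 40, 46] (size 3, min 38) -> median=30
Step 8: insert 16 -> lo=[10, 16, 26, 27] (size 4, max 27) hi=[30, 38, 40, 46] (size 4, min 30) -> median=28.5
Step 9: insert 27 -> lo=[10, 16, 26, 27, 27] (size 5, max 27) hi=[30, 38, 40, 46] (size 4, min 30) -> median=27
Step 10: insert 4 -> lo=[4, 10, 16, 26, 27] (size 5, max 27) hi=[27, 30, 38, 40, 46] (size 5, min 27) -> median=27
Step 11: insert 3 -> lo=[3, 4, 10, 16, 26, 27] (size 6, max 27) hi=[27, 30, 38, 40, 46] (size 5, min 27) -> median=27
Step 12: insert 29 -> lo=[3, 4, 10, 16, 26, 27] (size 6, max 27) hi=[27, 29, 30, 38, 40, 46] (size 6, min 27) -> median=27

Answer: 27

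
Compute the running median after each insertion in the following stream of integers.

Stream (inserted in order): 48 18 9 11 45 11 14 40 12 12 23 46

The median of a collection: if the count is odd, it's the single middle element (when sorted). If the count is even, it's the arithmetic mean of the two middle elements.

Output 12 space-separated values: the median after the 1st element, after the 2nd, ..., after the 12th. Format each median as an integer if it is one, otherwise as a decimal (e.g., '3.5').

Step 1: insert 48 -> lo=[48] (size 1, max 48) hi=[] (size 0) -> median=48
Step 2: insert 18 -> lo=[18] (size 1, max 18) hi=[48] (size 1, min 48) -> median=33
Step 3: insert 9 -> lo=[9, 18] (size 2, max 18) hi=[48] (size 1, min 48) -> median=18
Step 4: insert 11 -> lo=[9, 11] (size 2, max 11) hi=[18, 48] (size 2, min 18) -> median=14.5
Step 5: insert 45 -> lo=[9, 11, 18] (size 3, max 18) hi=[45, 48] (size 2, min 45) -> median=18
Step 6: insert 11 -> lo=[9, 11, 11] (size 3, max 11) hi=[18, 45, 48] (size 3, min 18) -> median=14.5
Step 7: insert 14 -> lo=[9, 11, 11, 14] (size 4, max 14) hi=[18, 45, 48] (size 3, min 18) -> median=14
Step 8: insert 40 -> lo=[9, 11, 11, 14] (size 4, max 14) hi=[18, 40, 45, 48] (size 4, min 18) -> median=16
Step 9: insert 12 -> lo=[9, 11, 11, 12, 14] (size 5, max 14) hi=[18, 40, 45, 48] (size 4, min 18) -> median=14
Step 10: insert 12 -> lo=[9, 11, 11, 12, 12] (size 5, max 12) hi=[14, 18, 40, 45, 48] (size 5, min 14) -> median=13
Step 11: insert 23 -> lo=[9, 11, 11, 12, 12, 14] (size 6, max 14) hi=[18, 23, 40, 45, 48] (size 5, min 18) -> median=14
Step 12: insert 46 -> lo=[9, 11, 11, 12, 12, 14] (size 6, max 14) hi=[18, 23, 40, 45, 46, 48] (size 6, min 18) -> median=16

Answer: 48 33 18 14.5 18 14.5 14 16 14 13 14 16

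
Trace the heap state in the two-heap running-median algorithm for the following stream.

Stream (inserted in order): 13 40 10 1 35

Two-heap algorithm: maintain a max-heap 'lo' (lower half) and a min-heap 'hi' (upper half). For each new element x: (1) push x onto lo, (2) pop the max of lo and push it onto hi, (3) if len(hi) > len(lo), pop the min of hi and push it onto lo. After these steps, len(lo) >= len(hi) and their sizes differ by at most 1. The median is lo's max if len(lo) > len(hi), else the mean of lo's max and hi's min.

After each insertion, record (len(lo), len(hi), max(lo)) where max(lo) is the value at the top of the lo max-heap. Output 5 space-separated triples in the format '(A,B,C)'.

Step 1: insert 13 -> lo=[13] hi=[] -> (len(lo)=1, len(hi)=0, max(lo)=13)
Step 2: insert 40 -> lo=[13] hi=[40] -> (len(lo)=1, len(hi)=1, max(lo)=13)
Step 3: insert 10 -> lo=[10, 13] hi=[40] -> (len(lo)=2, len(hi)=1, max(lo)=13)
Step 4: insert 1 -> lo=[1, 10] hi=[13, 40] -> (len(lo)=2, len(hi)=2, max(lo)=10)
Step 5: insert 35 -> lo=[1, 10, 13] hi=[35, 40] -> (len(lo)=3, len(hi)=2, max(lo)=13)

Answer: (1,0,13) (1,1,13) (2,1,13) (2,2,10) (3,2,13)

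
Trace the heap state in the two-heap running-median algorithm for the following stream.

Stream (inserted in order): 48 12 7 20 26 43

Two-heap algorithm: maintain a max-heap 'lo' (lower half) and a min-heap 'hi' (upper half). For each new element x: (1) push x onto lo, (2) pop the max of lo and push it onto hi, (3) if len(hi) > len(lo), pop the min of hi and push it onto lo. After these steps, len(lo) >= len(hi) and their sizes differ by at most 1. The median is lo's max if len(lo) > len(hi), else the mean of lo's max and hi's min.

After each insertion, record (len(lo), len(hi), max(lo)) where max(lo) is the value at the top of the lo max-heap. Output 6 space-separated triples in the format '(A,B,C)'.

Step 1: insert 48 -> lo=[48] hi=[] -> (len(lo)=1, len(hi)=0, max(lo)=48)
Step 2: insert 12 -> lo=[12] hi=[48] -> (len(lo)=1, len(hi)=1, max(lo)=12)
Step 3: insert 7 -> lo=[7, 12] hi=[48] -> (len(lo)=2, len(hi)=1, max(lo)=12)
Step 4: insert 20 -> lo=[7, 12] hi=[20, 48] -> (len(lo)=2, len(hi)=2, max(lo)=12)
Step 5: insert 26 -> lo=[7, 12, 20] hi=[26, 48] -> (len(lo)=3, len(hi)=2, max(lo)=20)
Step 6: insert 43 -> lo=[7, 12, 20] hi=[26, 43, 48] -> (len(lo)=3, len(hi)=3, max(lo)=20)

Answer: (1,0,48) (1,1,12) (2,1,12) (2,2,12) (3,2,20) (3,3,20)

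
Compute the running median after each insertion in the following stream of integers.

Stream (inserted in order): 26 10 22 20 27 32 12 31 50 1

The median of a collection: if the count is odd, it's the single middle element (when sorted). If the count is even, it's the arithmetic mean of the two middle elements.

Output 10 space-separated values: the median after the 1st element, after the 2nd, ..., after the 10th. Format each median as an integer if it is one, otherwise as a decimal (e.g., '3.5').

Answer: 26 18 22 21 22 24 22 24 26 24

Derivation:
Step 1: insert 26 -> lo=[26] (size 1, max 26) hi=[] (size 0) -> median=26
Step 2: insert 10 -> lo=[10] (size 1, max 10) hi=[26] (size 1, min 26) -> median=18
Step 3: insert 22 -> lo=[10, 22] (size 2, max 22) hi=[26] (size 1, min 26) -> median=22
Step 4: insert 20 -> lo=[10, 20] (size 2, max 20) hi=[22, 26] (size 2, min 22) -> median=21
Step 5: insert 27 -> lo=[10, 20, 22] (size 3, max 22) hi=[26, 27] (size 2, min 26) -> median=22
Step 6: insert 32 -> lo=[10, 20, 22] (size 3, max 22) hi=[26, 27, 32] (size 3, min 26) -> median=24
Step 7: insert 12 -> lo=[10, 12, 20, 22] (size 4, max 22) hi=[26, 27, 32] (size 3, min 26) -> median=22
Step 8: insert 31 -> lo=[10, 12, 20, 22] (size 4, max 22) hi=[26, 27, 31, 32] (size 4, min 26) -> median=24
Step 9: insert 50 -> lo=[10, 12, 20, 22, 26] (size 5, max 26) hi=[27, 31, 32, 50] (size 4, min 27) -> median=26
Step 10: insert 1 -> lo=[1, 10, 12, 20, 22] (size 5, max 22) hi=[26, 27, 31, 32, 50] (size 5, min 26) -> median=24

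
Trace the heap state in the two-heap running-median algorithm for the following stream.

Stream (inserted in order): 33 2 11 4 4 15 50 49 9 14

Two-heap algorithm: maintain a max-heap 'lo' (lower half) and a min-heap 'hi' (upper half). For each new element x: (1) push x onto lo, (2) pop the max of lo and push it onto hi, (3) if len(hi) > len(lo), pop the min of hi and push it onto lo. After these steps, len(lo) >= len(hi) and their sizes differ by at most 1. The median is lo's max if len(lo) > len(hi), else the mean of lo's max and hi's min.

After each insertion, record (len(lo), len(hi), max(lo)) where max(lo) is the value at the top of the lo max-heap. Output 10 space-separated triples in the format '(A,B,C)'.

Answer: (1,0,33) (1,1,2) (2,1,11) (2,2,4) (3,2,4) (3,3,4) (4,3,11) (4,4,11) (5,4,11) (5,5,11)

Derivation:
Step 1: insert 33 -> lo=[33] hi=[] -> (len(lo)=1, len(hi)=0, max(lo)=33)
Step 2: insert 2 -> lo=[2] hi=[33] -> (len(lo)=1, len(hi)=1, max(lo)=2)
Step 3: insert 11 -> lo=[2, 11] hi=[33] -> (len(lo)=2, len(hi)=1, max(lo)=11)
Step 4: insert 4 -> lo=[2, 4] hi=[11, 33] -> (len(lo)=2, len(hi)=2, max(lo)=4)
Step 5: insert 4 -> lo=[2, 4, 4] hi=[11, 33] -> (len(lo)=3, len(hi)=2, max(lo)=4)
Step 6: insert 15 -> lo=[2, 4, 4] hi=[11, 15, 33] -> (len(lo)=3, len(hi)=3, max(lo)=4)
Step 7: insert 50 -> lo=[2, 4, 4, 11] hi=[15, 33, 50] -> (len(lo)=4, len(hi)=3, max(lo)=11)
Step 8: insert 49 -> lo=[2, 4, 4, 11] hi=[15, 33, 49, 50] -> (len(lo)=4, len(hi)=4, max(lo)=11)
Step 9: insert 9 -> lo=[2, 4, 4, 9, 11] hi=[15, 33, 49, 50] -> (len(lo)=5, len(hi)=4, max(lo)=11)
Step 10: insert 14 -> lo=[2, 4, 4, 9, 11] hi=[14, 15, 33, 49, 50] -> (len(lo)=5, len(hi)=5, max(lo)=11)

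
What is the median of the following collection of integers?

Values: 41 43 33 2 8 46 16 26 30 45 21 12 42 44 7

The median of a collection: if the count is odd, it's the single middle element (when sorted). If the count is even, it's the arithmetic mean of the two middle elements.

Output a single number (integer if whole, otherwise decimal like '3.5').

Step 1: insert 41 -> lo=[41] (size 1, max 41) hi=[] (size 0) -> median=41
Step 2: insert 43 -> lo=[41] (size 1, max 41) hi=[43] (size 1, min 43) -> median=42
Step 3: insert 33 -> lo=[33, 41] (size 2, max 41) hi=[43] (size 1, min 43) -> median=41
Step 4: insert 2 -> lo=[2, 33] (size 2, max 33) hi=[41, 43] (size 2, min 41) -> median=37
Step 5: insert 8 -> lo=[2, 8, 33] (size 3, max 33) hi=[41, 43] (size 2, min 41) -> median=33
Step 6: insert 46 -> lo=[2, 8, 33] (size 3, max 33) hi=[41, 43, 46] (size 3, min 41) -> median=37
Step 7: insert 16 -> lo=[2, 8, 16, 33] (size 4, max 33) hi=[41, 43, 46] (size 3, min 41) -> median=33
Step 8: insert 26 -> lo=[2, 8, 16, 26] (size 4, max 26) hi=[33, 41, 43, 46] (size 4, min 33) -> median=29.5
Step 9: insert 30 -> lo=[2, 8, 16, 26, 30] (size 5, max 30) hi=[33, 41, 43, 46] (size 4, min 33) -> median=30
Step 10: insert 45 -> lo=[2, 8, 16, 26, 30] (size 5, max 30) hi=[33, 41, 43, 45, 46] (size 5, min 33) -> median=31.5
Step 11: insert 21 -> lo=[2, 8, 16, 21, 26, 30] (size 6, max 30) hi=[33, 41, 43, 45, 46] (size 5, min 33) -> median=30
Step 12: insert 12 -> lo=[2, 8, 12, 16, 21, 26] (size 6, max 26) hi=[30, 33, 41, 43, 45, 46] (size 6, min 30) -> median=28
Step 13: insert 42 -> lo=[2, 8, 12, 16, 21, 26, 30] (size 7, max 30) hi=[33, 41, 42, 43, 45, 46] (size 6, min 33) -> median=30
Step 14: insert 44 -> lo=[2, 8, 12, 16, 21, 26, 30] (size 7, max 30) hi=[33, 41, 42, 43, 44, 45, 46] (size 7, min 33) -> median=31.5
Step 15: insert 7 -> lo=[2, 7, 8, 12, 16, 21, 26, 30] (size 8, max 30) hi=[33, 41, 42, 43, 44, 45, 46] (size 7, min 33) -> median=30

Answer: 30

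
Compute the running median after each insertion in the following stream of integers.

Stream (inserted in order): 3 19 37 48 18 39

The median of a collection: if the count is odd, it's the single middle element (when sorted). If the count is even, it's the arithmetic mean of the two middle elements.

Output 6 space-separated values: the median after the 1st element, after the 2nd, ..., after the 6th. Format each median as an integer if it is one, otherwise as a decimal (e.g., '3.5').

Answer: 3 11 19 28 19 28

Derivation:
Step 1: insert 3 -> lo=[3] (size 1, max 3) hi=[] (size 0) -> median=3
Step 2: insert 19 -> lo=[3] (size 1, max 3) hi=[19] (size 1, min 19) -> median=11
Step 3: insert 37 -> lo=[3, 19] (size 2, max 19) hi=[37] (size 1, min 37) -> median=19
Step 4: insert 48 -> lo=[3, 19] (size 2, max 19) hi=[37, 48] (size 2, min 37) -> median=28
Step 5: insert 18 -> lo=[3, 18, 19] (size 3, max 19) hi=[37, 48] (size 2, min 37) -> median=19
Step 6: insert 39 -> lo=[3, 18, 19] (size 3, max 19) hi=[37, 39, 48] (size 3, min 37) -> median=28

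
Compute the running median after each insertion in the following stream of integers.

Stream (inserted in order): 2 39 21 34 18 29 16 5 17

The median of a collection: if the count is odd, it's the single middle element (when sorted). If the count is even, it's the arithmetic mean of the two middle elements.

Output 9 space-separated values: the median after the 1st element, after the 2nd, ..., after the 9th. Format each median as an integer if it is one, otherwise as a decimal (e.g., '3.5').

Answer: 2 20.5 21 27.5 21 25 21 19.5 18

Derivation:
Step 1: insert 2 -> lo=[2] (size 1, max 2) hi=[] (size 0) -> median=2
Step 2: insert 39 -> lo=[2] (size 1, max 2) hi=[39] (size 1, min 39) -> median=20.5
Step 3: insert 21 -> lo=[2, 21] (size 2, max 21) hi=[39] (size 1, min 39) -> median=21
Step 4: insert 34 -> lo=[2, 21] (size 2, max 21) hi=[34, 39] (size 2, min 34) -> median=27.5
Step 5: insert 18 -> lo=[2, 18, 21] (size 3, max 21) hi=[34, 39] (size 2, min 34) -> median=21
Step 6: insert 29 -> lo=[2, 18, 21] (size 3, max 21) hi=[29, 34, 39] (size 3, min 29) -> median=25
Step 7: insert 16 -> lo=[2, 16, 18, 21] (size 4, max 21) hi=[29, 34, 39] (size 3, min 29) -> median=21
Step 8: insert 5 -> lo=[2, 5, 16, 18] (size 4, max 18) hi=[21, 29, 34, 39] (size 4, min 21) -> median=19.5
Step 9: insert 17 -> lo=[2, 5, 16, 17, 18] (size 5, max 18) hi=[21, 29, 34, 39] (size 4, min 21) -> median=18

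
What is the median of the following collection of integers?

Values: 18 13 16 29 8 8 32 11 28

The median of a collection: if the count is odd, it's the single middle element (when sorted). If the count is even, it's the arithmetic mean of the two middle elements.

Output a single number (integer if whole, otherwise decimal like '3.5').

Step 1: insert 18 -> lo=[18] (size 1, max 18) hi=[] (size 0) -> median=18
Step 2: insert 13 -> lo=[13] (size 1, max 13) hi=[18] (size 1, min 18) -> median=15.5
Step 3: insert 16 -> lo=[13, 16] (size 2, max 16) hi=[18] (size 1, min 18) -> median=16
Step 4: insert 29 -> lo=[13, 16] (size 2, max 16) hi=[18, 29] (size 2, min 18) -> median=17
Step 5: insert 8 -> lo=[8, 13, 16] (size 3, max 16) hi=[18, 29] (size 2, min 18) -> median=16
Step 6: insert 8 -> lo=[8, 8, 13] (size 3, max 13) hi=[16, 18, 29] (size 3, min 16) -> median=14.5
Step 7: insert 32 -> lo=[8, 8, 13, 16] (size 4, max 16) hi=[18, 29, 32] (size 3, min 18) -> median=16
Step 8: insert 11 -> lo=[8, 8, 11, 13] (size 4, max 13) hi=[16, 18, 29, 32] (size 4, min 16) -> median=14.5
Step 9: insert 28 -> lo=[8, 8, 11, 13, 16] (size 5, max 16) hi=[18, 28, 29, 32] (size 4, min 18) -> median=16

Answer: 16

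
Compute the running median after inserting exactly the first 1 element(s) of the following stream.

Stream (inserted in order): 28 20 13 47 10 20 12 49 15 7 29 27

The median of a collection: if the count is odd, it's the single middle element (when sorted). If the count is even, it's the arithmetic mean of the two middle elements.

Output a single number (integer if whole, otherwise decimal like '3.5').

Answer: 28

Derivation:
Step 1: insert 28 -> lo=[28] (size 1, max 28) hi=[] (size 0) -> median=28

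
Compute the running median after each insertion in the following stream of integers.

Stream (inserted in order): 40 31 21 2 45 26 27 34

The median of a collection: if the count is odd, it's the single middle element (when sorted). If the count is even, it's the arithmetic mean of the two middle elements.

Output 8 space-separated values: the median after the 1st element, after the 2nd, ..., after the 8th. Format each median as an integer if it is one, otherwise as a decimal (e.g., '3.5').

Step 1: insert 40 -> lo=[40] (size 1, max 40) hi=[] (size 0) -> median=40
Step 2: insert 31 -> lo=[31] (size 1, max 31) hi=[40] (size 1, min 40) -> median=35.5
Step 3: insert 21 -> lo=[21, 31] (size 2, max 31) hi=[40] (size 1, min 40) -> median=31
Step 4: insert 2 -> lo=[2, 21] (size 2, max 21) hi=[31, 40] (size 2, min 31) -> median=26
Step 5: insert 45 -> lo=[2, 21, 31] (size 3, max 31) hi=[40, 45] (size 2, min 40) -> median=31
Step 6: insert 26 -> lo=[2, 21, 26] (size 3, max 26) hi=[31, 40, 45] (size 3, min 31) -> median=28.5
Step 7: insert 27 -> lo=[2, 21, 26, 27] (size 4, max 27) hi=[31, 40, 45] (size 3, min 31) -> median=27
Step 8: insert 34 -> lo=[2, 21, 26, 27] (size 4, max 27) hi=[31, 34, 40, 45] (size 4, min 31) -> median=29

Answer: 40 35.5 31 26 31 28.5 27 29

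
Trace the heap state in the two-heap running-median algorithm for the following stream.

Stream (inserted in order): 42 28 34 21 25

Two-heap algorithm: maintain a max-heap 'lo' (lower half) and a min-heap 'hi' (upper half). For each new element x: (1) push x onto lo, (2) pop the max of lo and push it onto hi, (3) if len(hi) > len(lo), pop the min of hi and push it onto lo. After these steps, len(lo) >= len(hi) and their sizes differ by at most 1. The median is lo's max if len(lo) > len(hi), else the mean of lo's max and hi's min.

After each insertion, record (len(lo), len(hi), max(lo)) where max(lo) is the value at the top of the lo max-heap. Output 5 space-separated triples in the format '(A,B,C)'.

Step 1: insert 42 -> lo=[42] hi=[] -> (len(lo)=1, len(hi)=0, max(lo)=42)
Step 2: insert 28 -> lo=[28] hi=[42] -> (len(lo)=1, len(hi)=1, max(lo)=28)
Step 3: insert 34 -> lo=[28, 34] hi=[42] -> (len(lo)=2, len(hi)=1, max(lo)=34)
Step 4: insert 21 -> lo=[21, 28] hi=[34, 42] -> (len(lo)=2, len(hi)=2, max(lo)=28)
Step 5: insert 25 -> lo=[21, 25, 28] hi=[34, 42] -> (len(lo)=3, len(hi)=2, max(lo)=28)

Answer: (1,0,42) (1,1,28) (2,1,34) (2,2,28) (3,2,28)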